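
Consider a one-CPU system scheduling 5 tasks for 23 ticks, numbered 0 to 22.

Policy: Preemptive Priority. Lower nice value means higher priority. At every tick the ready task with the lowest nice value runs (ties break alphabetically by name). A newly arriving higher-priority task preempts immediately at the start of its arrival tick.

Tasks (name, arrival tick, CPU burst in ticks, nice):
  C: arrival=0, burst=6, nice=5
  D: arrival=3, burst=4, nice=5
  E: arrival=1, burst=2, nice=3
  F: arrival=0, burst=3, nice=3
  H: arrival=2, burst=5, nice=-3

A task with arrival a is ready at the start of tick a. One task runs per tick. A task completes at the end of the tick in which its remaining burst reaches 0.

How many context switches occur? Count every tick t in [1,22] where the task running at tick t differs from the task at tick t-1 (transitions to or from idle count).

t=0: ready={C,F} → run F
t=1: ready={C,E,F} → run E
t=2: ready={C,E,F,H} → run H
t=3: ready={C,D,E,F,H} → run H
t=4: ready={C,D,E,F,H} → run H
t=5: ready={C,D,E,F,H} → run H
t=6: ready={C,D,E,F,H} → run H
t=7: ready={C,D,E,F} → run E
t=8: ready={C,D,F} → run F
t=9: ready={C,D,F} → run F
t=10: ready={C,D} → run C
t=11: ready={C,D} → run C
t=12: ready={C,D} → run C
t=13: ready={C,D} → run C
t=14: ready={C,D} → run C
t=15: ready={C,D} → run C
t=16: ready={D} → run D
t=17: ready={D} → run D
t=18: ready={D} → run D
t=19: ready={D} → run D
t=20: (idle)
t=21: (idle)
t=22: (idle)

context switches = 7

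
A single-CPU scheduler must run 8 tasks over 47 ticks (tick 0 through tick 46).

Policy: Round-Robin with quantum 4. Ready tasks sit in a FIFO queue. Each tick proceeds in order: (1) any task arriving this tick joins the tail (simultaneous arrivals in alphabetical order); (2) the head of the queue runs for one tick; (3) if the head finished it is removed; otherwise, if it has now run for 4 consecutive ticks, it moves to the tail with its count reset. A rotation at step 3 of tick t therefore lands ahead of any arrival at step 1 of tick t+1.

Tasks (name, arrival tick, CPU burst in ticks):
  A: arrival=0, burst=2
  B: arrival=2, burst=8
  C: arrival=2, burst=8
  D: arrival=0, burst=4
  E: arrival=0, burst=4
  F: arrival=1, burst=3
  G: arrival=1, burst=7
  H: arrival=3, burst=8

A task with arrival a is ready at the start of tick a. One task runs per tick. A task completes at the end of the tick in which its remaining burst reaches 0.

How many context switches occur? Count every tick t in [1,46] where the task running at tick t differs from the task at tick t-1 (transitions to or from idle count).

t=0: queue=[A,D,E] q_used=0 → run A
t=1: queue=[A,D,E,F,G] q_used=1 → run A
t=2: queue=[D,E,F,G,B,C] q_used=0 → run D
t=3: queue=[D,E,F,G,B,C,H] q_used=1 → run D
t=4: queue=[D,E,F,G,B,C,H] q_used=2 → run D
t=5: queue=[D,E,F,G,B,C,H] q_used=3 → run D
t=6: queue=[E,F,G,B,C,H] q_used=0 → run E
t=7: queue=[E,F,G,B,C,H] q_used=1 → run E
t=8: queue=[E,F,G,B,C,H] q_used=2 → run E
t=9: queue=[E,F,G,B,C,H] q_used=3 → run E
t=10: queue=[F,G,B,C,H] q_used=0 → run F
t=11: queue=[F,G,B,C,H] q_used=1 → run F
t=12: queue=[F,G,B,C,H] q_used=2 → run F
t=13: queue=[G,B,C,H] q_used=0 → run G
t=14: queue=[G,B,C,H] q_used=1 → run G
t=15: queue=[G,B,C,H] q_used=2 → run G
t=16: queue=[G,B,C,H] q_used=3 → run G
t=17: queue=[B,C,H,G] q_used=0 → run B
t=18: queue=[B,C,H,G] q_used=1 → run B
t=19: queue=[B,C,H,G] q_used=2 → run B
t=20: queue=[B,C,H,G] q_used=3 → run B
t=21: queue=[C,H,G,B] q_used=0 → run C
t=22: queue=[C,H,G,B] q_used=1 → run C
t=23: queue=[C,H,G,B] q_used=2 → run C
t=24: queue=[C,H,G,B] q_used=3 → run C
t=25: queue=[H,G,B,C] q_used=0 → run H
t=26: queue=[H,G,B,C] q_used=1 → run H
t=27: queue=[H,G,B,C] q_used=2 → run H
t=28: queue=[H,G,B,C] q_used=3 → run H
t=29: queue=[G,B,C,H] q_used=0 → run G
t=30: queue=[G,B,C,H] q_used=1 → run G
t=31: queue=[G,B,C,H] q_used=2 → run G
t=32: queue=[B,C,H] q_used=0 → run B
t=33: queue=[B,C,H] q_used=1 → run B
t=34: queue=[B,C,H] q_used=2 → run B
t=35: queue=[B,C,H] q_used=3 → run B
t=36: queue=[C,H] q_used=0 → run C
t=37: queue=[C,H] q_used=1 → run C
t=38: queue=[C,H] q_used=2 → run C
t=39: queue=[C,H] q_used=3 → run C
t=40: queue=[H] q_used=0 → run H
t=41: queue=[H] q_used=1 → run H
t=42: queue=[H] q_used=2 → run H
t=43: queue=[H] q_used=3 → run H
t=44: (idle)
t=45: (idle)
t=46: (idle)

context switches = 12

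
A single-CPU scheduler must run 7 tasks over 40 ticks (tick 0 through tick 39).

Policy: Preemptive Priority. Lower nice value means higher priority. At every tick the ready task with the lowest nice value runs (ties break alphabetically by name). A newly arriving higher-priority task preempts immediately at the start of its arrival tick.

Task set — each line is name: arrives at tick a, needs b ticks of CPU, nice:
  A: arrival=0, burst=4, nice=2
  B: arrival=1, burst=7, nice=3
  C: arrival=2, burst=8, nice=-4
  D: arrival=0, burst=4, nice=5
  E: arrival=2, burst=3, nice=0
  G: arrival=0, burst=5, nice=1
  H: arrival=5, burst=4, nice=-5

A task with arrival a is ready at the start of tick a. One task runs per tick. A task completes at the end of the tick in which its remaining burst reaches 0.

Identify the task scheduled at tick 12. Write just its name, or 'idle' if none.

running at tick 12 = C

t=0: ready={A,D,G} → run G
t=1: ready={A,B,D,G} → run G
t=2: ready={A,B,C,D,E,G} → run C
t=3: ready={A,B,C,D,E,G} → run C
t=4: ready={A,B,C,D,E,G} → run C
t=5: ready={A,B,C,D,E,G,H} → run H
t=6: ready={A,B,C,D,E,G,H} → run H
t=7: ready={A,B,C,D,E,G,H} → run H
t=8: ready={A,B,C,D,E,G,H} → run H
t=9: ready={A,B,C,D,E,G} → run C
t=10: ready={A,B,C,D,E,G} → run C
t=11: ready={A,B,C,D,E,G} → run C
t=12: ready={A,B,C,D,E,G} → run C
t=13: ready={A,B,C,D,E,G} → run C
t=14: ready={A,B,D,E,G} → run E
t=15: ready={A,B,D,E,G} → run E
t=16: ready={A,B,D,E,G} → run E
t=17: ready={A,B,D,G} → run G
t=18: ready={A,B,D,G} → run G
t=19: ready={A,B,D,G} → run G
t=20: ready={A,B,D} → run A
t=21: ready={A,B,D} → run A
t=22: ready={A,B,D} → run A
t=23: ready={A,B,D} → run A
t=24: ready={B,D} → run B
t=25: ready={B,D} → run B
t=26: ready={B,D} → run B
t=27: ready={B,D} → run B
t=28: ready={B,D} → run B
t=29: ready={B,D} → run B
t=30: ready={B,D} → run B
t=31: ready={D} → run D
t=32: ready={D} → run D
t=33: ready={D} → run D
t=34: ready={D} → run D
t=35: (idle)
t=36: (idle)
t=37: (idle)
t=38: (idle)
t=39: (idle)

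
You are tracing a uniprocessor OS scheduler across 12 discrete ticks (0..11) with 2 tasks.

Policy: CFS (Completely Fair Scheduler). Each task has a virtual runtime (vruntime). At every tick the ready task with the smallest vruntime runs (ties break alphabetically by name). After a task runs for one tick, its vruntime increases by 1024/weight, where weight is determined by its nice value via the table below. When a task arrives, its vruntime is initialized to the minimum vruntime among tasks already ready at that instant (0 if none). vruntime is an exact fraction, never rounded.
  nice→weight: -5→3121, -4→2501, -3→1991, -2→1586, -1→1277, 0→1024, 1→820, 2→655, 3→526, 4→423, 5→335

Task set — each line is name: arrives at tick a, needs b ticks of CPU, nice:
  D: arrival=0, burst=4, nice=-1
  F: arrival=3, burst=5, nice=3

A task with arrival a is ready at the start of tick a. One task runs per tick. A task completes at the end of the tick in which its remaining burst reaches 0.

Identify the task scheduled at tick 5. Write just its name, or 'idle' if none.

running at tick 5 = F

t=0: vr[D=0] → run D
t=1: vr[D=1024/1277] → run D
t=2: vr[D=2048/1277] → run D
t=3: vr[D=3072/1277 F=3072/1277] → run D
t=4: vr[F=3072/1277] → run F
t=5: vr[F=1461760/335851] → run F
t=6: vr[F=2115584/335851] → run F
t=7: vr[F=2769408/335851] → run F
t=8: vr[F=3423232/335851] → run F
t=9: (idle)
t=10: (idle)
t=11: (idle)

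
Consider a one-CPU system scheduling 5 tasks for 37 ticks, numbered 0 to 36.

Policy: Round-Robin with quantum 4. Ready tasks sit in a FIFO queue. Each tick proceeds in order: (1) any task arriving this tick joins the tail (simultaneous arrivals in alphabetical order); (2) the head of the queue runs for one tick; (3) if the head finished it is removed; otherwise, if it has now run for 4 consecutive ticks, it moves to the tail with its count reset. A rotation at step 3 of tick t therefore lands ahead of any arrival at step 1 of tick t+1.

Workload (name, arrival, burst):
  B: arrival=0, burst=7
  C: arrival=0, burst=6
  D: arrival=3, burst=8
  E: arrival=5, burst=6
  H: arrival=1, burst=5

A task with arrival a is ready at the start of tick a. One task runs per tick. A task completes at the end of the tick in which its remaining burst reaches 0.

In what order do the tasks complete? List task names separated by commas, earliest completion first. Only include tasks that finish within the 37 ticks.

completion order = B, C, H, D, E

t=0: queue=[B,C] q_used=0 → run B
t=1: queue=[B,C,H] q_used=1 → run B
t=2: queue=[B,C,H] q_used=2 → run B
t=3: queue=[B,C,H,D] q_used=3 → run B
t=4: queue=[C,H,D,B] q_used=0 → run C
t=5: queue=[C,H,D,B,E] q_used=1 → run C
t=6: queue=[C,H,D,B,E] q_used=2 → run C
t=7: queue=[C,H,D,B,E] q_used=3 → run C
t=8: queue=[H,D,B,E,C] q_used=0 → run H
t=9: queue=[H,D,B,E,C] q_used=1 → run H
t=10: queue=[H,D,B,E,C] q_used=2 → run H
t=11: queue=[H,D,B,E,C] q_used=3 → run H
t=12: queue=[D,B,E,C,H] q_used=0 → run D
t=13: queue=[D,B,E,C,H] q_used=1 → run D
t=14: queue=[D,B,E,C,H] q_used=2 → run D
t=15: queue=[D,B,E,C,H] q_used=3 → run D
t=16: queue=[B,E,C,H,D] q_used=0 → run B
t=17: queue=[B,E,C,H,D] q_used=1 → run B
t=18: queue=[B,E,C,H,D] q_used=2 → run B
t=19: queue=[E,C,H,D] q_used=0 → run E
t=20: queue=[E,C,H,D] q_used=1 → run E
t=21: queue=[E,C,H,D] q_used=2 → run E
t=22: queue=[E,C,H,D] q_used=3 → run E
t=23: queue=[C,H,D,E] q_used=0 → run C
t=24: queue=[C,H,D,E] q_used=1 → run C
t=25: queue=[H,D,E] q_used=0 → run H
t=26: queue=[D,E] q_used=0 → run D
t=27: queue=[D,E] q_used=1 → run D
t=28: queue=[D,E] q_used=2 → run D
t=29: queue=[D,E] q_used=3 → run D
t=30: queue=[E] q_used=0 → run E
t=31: queue=[E] q_used=1 → run E
t=32: (idle)
t=33: (idle)
t=34: (idle)
t=35: (idle)
t=36: (idle)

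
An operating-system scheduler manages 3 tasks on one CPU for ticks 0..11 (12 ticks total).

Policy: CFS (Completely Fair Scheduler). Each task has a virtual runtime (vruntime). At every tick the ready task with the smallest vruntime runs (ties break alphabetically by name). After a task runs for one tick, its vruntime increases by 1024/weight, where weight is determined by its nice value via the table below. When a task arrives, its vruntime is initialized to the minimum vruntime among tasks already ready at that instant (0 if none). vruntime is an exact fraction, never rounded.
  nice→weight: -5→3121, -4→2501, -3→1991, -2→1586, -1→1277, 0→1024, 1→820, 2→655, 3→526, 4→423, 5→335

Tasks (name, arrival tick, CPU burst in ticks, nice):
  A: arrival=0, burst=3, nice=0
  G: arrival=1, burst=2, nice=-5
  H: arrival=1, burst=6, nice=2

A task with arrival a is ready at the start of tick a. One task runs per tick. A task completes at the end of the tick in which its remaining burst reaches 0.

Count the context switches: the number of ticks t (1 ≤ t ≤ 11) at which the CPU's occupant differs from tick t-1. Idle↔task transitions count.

t=0: vr[A=0] → run A
t=1: vr[A=1 G=1 H=1] → run A
t=2: vr[A=2 G=1 H=1] → run G
t=3: vr[A=2 G=4145/3121 H=1] → run H
t=4: vr[A=2 G=4145/3121 H=1679/655] → run G
t=5: vr[A=2 H=1679/655] → run A
t=6: vr[H=1679/655] → run H
t=7: vr[H=2703/655] → run H
t=8: vr[H=3727/655] → run H
t=9: vr[H=4751/655] → run H
t=10: vr[H=1155/131] → run H
t=11: (idle)

context switches = 6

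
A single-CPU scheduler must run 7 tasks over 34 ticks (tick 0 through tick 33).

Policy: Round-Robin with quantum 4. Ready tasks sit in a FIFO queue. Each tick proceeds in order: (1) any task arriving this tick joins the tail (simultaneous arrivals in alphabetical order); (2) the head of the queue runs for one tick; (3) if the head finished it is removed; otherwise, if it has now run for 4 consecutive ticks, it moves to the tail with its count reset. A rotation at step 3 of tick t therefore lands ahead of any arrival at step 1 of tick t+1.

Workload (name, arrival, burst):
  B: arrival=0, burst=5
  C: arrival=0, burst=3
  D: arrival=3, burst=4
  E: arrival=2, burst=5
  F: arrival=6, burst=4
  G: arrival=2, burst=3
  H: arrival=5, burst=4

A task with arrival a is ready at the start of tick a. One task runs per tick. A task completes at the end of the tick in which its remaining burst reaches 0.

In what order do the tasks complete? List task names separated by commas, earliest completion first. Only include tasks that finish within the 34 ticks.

completion order = C, G, D, B, H, F, E

t=0: queue=[B,C] q_used=0 → run B
t=1: queue=[B,C] q_used=1 → run B
t=2: queue=[B,C,E,G] q_used=2 → run B
t=3: queue=[B,C,E,G,D] q_used=3 → run B
t=4: queue=[C,E,G,D,B] q_used=0 → run C
t=5: queue=[C,E,G,D,B,H] q_used=1 → run C
t=6: queue=[C,E,G,D,B,H,F] q_used=2 → run C
t=7: queue=[E,G,D,B,H,F] q_used=0 → run E
t=8: queue=[E,G,D,B,H,F] q_used=1 → run E
t=9: queue=[E,G,D,B,H,F] q_used=2 → run E
t=10: queue=[E,G,D,B,H,F] q_used=3 → run E
t=11: queue=[G,D,B,H,F,E] q_used=0 → run G
t=12: queue=[G,D,B,H,F,E] q_used=1 → run G
t=13: queue=[G,D,B,H,F,E] q_used=2 → run G
t=14: queue=[D,B,H,F,E] q_used=0 → run D
t=15: queue=[D,B,H,F,E] q_used=1 → run D
t=16: queue=[D,B,H,F,E] q_used=2 → run D
t=17: queue=[D,B,H,F,E] q_used=3 → run D
t=18: queue=[B,H,F,E] q_used=0 → run B
t=19: queue=[H,F,E] q_used=0 → run H
t=20: queue=[H,F,E] q_used=1 → run H
t=21: queue=[H,F,E] q_used=2 → run H
t=22: queue=[H,F,E] q_used=3 → run H
t=23: queue=[F,E] q_used=0 → run F
t=24: queue=[F,E] q_used=1 → run F
t=25: queue=[F,E] q_used=2 → run F
t=26: queue=[F,E] q_used=3 → run F
t=27: queue=[E] q_used=0 → run E
t=28: (idle)
t=29: (idle)
t=30: (idle)
t=31: (idle)
t=32: (idle)
t=33: (idle)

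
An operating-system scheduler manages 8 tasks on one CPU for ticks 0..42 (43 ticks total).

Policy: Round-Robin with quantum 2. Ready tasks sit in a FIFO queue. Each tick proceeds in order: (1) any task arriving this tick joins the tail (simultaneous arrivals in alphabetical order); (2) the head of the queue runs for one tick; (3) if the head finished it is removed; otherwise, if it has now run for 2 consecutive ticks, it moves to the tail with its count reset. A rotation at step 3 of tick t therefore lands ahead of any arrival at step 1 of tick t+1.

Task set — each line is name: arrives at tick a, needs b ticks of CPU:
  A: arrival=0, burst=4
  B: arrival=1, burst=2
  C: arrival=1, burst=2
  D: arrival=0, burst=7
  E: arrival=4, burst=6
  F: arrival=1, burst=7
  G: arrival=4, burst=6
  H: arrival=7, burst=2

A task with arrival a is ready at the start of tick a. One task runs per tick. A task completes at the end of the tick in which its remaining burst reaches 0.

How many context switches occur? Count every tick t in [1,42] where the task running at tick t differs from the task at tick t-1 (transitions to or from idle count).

context switches = 19

t=0: queue=[A,D] q_used=0 → run A
t=1: queue=[A,D,B,C,F] q_used=1 → run A
t=2: queue=[D,B,C,F,A] q_used=0 → run D
t=3: queue=[D,B,C,F,A] q_used=1 → run D
t=4: queue=[B,C,F,A,D,E,G] q_used=0 → run B
t=5: queue=[B,C,F,A,D,E,G] q_used=1 → run B
t=6: queue=[C,F,A,D,E,G] q_used=0 → run C
t=7: queue=[C,F,A,D,E,G,H] q_used=1 → run C
t=8: queue=[F,A,D,E,G,H] q_used=0 → run F
t=9: queue=[F,A,D,E,G,H] q_used=1 → run F
t=10: queue=[A,D,E,G,H,F] q_used=0 → run A
t=11: queue=[A,D,E,G,H,F] q_used=1 → run A
t=12: queue=[D,E,G,H,F] q_used=0 → run D
t=13: queue=[D,E,G,H,F] q_used=1 → run D
t=14: queue=[E,G,H,F,D] q_used=0 → run E
t=15: queue=[E,G,H,F,D] q_used=1 → run E
t=16: queue=[G,H,F,D,E] q_used=0 → run G
t=17: queue=[G,H,F,D,E] q_used=1 → run G
t=18: queue=[H,F,D,E,G] q_used=0 → run H
t=19: queue=[H,F,D,E,G] q_used=1 → run H
t=20: queue=[F,D,E,G] q_used=0 → run F
t=21: queue=[F,D,E,G] q_used=1 → run F
t=22: queue=[D,E,G,F] q_used=0 → run D
t=23: queue=[D,E,G,F] q_used=1 → run D
t=24: queue=[E,G,F,D] q_used=0 → run E
t=25: queue=[E,G,F,D] q_used=1 → run E
t=26: queue=[G,F,D,E] q_used=0 → run G
t=27: queue=[G,F,D,E] q_used=1 → run G
t=28: queue=[F,D,E,G] q_used=0 → run F
t=29: queue=[F,D,E,G] q_used=1 → run F
t=30: queue=[D,E,G,F] q_used=0 → run D
t=31: queue=[E,G,F] q_used=0 → run E
t=32: queue=[E,G,F] q_used=1 → run E
t=33: queue=[G,F] q_used=0 → run G
t=34: queue=[G,F] q_used=1 → run G
t=35: queue=[F] q_used=0 → run F
t=36: (idle)
t=37: (idle)
t=38: (idle)
t=39: (idle)
t=40: (idle)
t=41: (idle)
t=42: (idle)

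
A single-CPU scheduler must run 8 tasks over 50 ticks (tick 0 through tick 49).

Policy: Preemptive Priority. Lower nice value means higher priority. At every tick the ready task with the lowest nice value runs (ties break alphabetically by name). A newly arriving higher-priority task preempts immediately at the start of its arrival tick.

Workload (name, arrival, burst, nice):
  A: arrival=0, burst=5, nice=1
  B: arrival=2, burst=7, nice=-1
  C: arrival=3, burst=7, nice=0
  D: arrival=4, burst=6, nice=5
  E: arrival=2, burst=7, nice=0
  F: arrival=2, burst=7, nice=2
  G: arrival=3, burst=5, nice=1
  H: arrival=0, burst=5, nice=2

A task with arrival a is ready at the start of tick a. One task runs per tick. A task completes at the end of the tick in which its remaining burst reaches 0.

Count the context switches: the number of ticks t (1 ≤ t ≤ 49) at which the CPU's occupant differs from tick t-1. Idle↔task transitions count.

t=0: ready={A,H} → run A
t=1: ready={A,H} → run A
t=2: ready={A,B,E,F,H} → run B
t=3: ready={A,B,C,E,F,G,H} → run B
t=4: ready={A,B,C,D,E,F,G,H} → run B
t=5: ready={A,B,C,D,E,F,G,H} → run B
t=6: ready={A,B,C,D,E,F,G,H} → run B
t=7: ready={A,B,C,D,E,F,G,H} → run B
t=8: ready={A,B,C,D,E,F,G,H} → run B
t=9: ready={A,C,D,E,F,G,H} → run C
t=10: ready={A,C,D,E,F,G,H} → run C
t=11: ready={A,C,D,E,F,G,H} → run C
t=12: ready={A,C,D,E,F,G,H} → run C
t=13: ready={A,C,D,E,F,G,H} → run C
t=14: ready={A,C,D,E,F,G,H} → run C
t=15: ready={A,C,D,E,F,G,H} → run C
t=16: ready={A,D,E,F,G,H} → run E
t=17: ready={A,D,E,F,G,H} → run E
t=18: ready={A,D,E,F,G,H} → run E
t=19: ready={A,D,E,F,G,H} → run E
t=20: ready={A,D,E,F,G,H} → run E
t=21: ready={A,D,E,F,G,H} → run E
t=22: ready={A,D,E,F,G,H} → run E
t=23: ready={A,D,F,G,H} → run A
t=24: ready={A,D,F,G,H} → run A
t=25: ready={A,D,F,G,H} → run A
t=26: ready={D,F,G,H} → run G
t=27: ready={D,F,G,H} → run G
t=28: ready={D,F,G,H} → run G
t=29: ready={D,F,G,H} → run G
t=30: ready={D,F,G,H} → run G
t=31: ready={D,F,H} → run F
t=32: ready={D,F,H} → run F
t=33: ready={D,F,H} → run F
t=34: ready={D,F,H} → run F
t=35: ready={D,F,H} → run F
t=36: ready={D,F,H} → run F
t=37: ready={D,F,H} → run F
t=38: ready={D,H} → run H
t=39: ready={D,H} → run H
t=40: ready={D,H} → run H
t=41: ready={D,H} → run H
t=42: ready={D,H} → run H
t=43: ready={D} → run D
t=44: ready={D} → run D
t=45: ready={D} → run D
t=46: ready={D} → run D
t=47: ready={D} → run D
t=48: ready={D} → run D
t=49: (idle)

context switches = 9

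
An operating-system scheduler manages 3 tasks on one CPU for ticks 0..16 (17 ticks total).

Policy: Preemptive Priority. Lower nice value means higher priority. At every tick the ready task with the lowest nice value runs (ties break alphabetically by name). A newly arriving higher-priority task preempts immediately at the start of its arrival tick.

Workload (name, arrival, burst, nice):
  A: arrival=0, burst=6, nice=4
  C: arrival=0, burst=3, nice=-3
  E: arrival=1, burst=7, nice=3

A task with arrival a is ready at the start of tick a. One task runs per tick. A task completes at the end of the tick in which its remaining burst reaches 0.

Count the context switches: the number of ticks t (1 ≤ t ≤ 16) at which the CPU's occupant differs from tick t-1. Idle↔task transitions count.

context switches = 3

t=0: ready={A,C} → run C
t=1: ready={A,C,E} → run C
t=2: ready={A,C,E} → run C
t=3: ready={A,E} → run E
t=4: ready={A,E} → run E
t=5: ready={A,E} → run E
t=6: ready={A,E} → run E
t=7: ready={A,E} → run E
t=8: ready={A,E} → run E
t=9: ready={A,E} → run E
t=10: ready={A} → run A
t=11: ready={A} → run A
t=12: ready={A} → run A
t=13: ready={A} → run A
t=14: ready={A} → run A
t=15: ready={A} → run A
t=16: (idle)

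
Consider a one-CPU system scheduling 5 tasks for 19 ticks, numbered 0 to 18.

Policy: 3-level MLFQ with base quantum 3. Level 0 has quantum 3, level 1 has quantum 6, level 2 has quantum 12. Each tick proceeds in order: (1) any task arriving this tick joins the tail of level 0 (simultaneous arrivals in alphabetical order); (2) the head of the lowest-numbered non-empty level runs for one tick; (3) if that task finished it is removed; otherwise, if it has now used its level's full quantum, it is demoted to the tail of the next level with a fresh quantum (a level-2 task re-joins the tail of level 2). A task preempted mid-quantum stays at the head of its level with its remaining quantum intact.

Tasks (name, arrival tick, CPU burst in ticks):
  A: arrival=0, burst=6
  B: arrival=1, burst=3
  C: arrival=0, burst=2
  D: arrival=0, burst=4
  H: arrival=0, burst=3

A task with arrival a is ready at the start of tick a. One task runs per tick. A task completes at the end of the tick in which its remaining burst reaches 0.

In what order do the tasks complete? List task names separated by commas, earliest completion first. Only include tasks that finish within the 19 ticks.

completion order = C, H, B, A, D

t=0: L0/L1/L2 = ACDH/-/- → run A
t=1: L0/L1/L2 = ACDHB/-/- → run A
t=2: L0/L1/L2 = ACDHB/-/- → run A
t=3: L0/L1/L2 = CDHB/A/- → run C
t=4: L0/L1/L2 = CDHB/A/- → run C
t=5: L0/L1/L2 = DHB/A/- → run D
t=6: L0/L1/L2 = DHB/A/- → run D
t=7: L0/L1/L2 = DHB/A/- → run D
t=8: L0/L1/L2 = HB/AD/- → run H
t=9: L0/L1/L2 = HB/AD/- → run H
t=10: L0/L1/L2 = HB/AD/- → run H
t=11: L0/L1/L2 = B/AD/- → run B
t=12: L0/L1/L2 = B/AD/- → run B
t=13: L0/L1/L2 = B/AD/- → run B
t=14: L0/L1/L2 = -/AD/- → run A
t=15: L0/L1/L2 = -/AD/- → run A
t=16: L0/L1/L2 = -/AD/- → run A
t=17: L0/L1/L2 = -/D/- → run D
t=18: (idle)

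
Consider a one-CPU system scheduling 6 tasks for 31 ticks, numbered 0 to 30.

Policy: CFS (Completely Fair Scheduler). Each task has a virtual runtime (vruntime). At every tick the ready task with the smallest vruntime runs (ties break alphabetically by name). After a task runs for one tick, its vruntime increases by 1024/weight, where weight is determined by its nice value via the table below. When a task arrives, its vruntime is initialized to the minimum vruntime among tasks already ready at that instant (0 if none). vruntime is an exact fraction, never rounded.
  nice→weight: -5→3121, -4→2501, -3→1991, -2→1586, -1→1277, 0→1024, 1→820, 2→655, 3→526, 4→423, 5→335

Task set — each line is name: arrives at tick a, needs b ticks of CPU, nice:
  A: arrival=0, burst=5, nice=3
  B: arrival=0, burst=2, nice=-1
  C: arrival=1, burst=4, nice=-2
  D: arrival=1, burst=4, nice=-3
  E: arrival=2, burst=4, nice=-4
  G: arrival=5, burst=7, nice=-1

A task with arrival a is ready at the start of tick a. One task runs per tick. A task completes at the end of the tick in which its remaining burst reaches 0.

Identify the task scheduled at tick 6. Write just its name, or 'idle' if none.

t=0: vr[A=0 B=0] → run A
t=1: vr[A=512/263 B=0 C=0 D=0] → run B
t=2: vr[A=512/263 B=1024/1277 C=0 D=0 E=0] → run C
t=3: vr[A=512/263 B=1024/1277 C=512/793 D=0 E=0] → run D
t=4: vr[A=512/263 B=1024/1277 C=512/793 D=1024/1991 E=0] → run E
t=5: vr[A=512/263 B=1024/1277 C=512/793 D=1024/1991 E=1024/2501 G=1024/2501] → run E
t=6: vr[A=512/263 B=1024/1277 C=512/793 D=1024/1991 E=2048/2501 G=1024/2501] → run G
t=7: vr[A=512/263 B=1024/1277 C=512/793 D=1024/1991 E=2048/2501 G=3868672/3193777] → run D
t=8: vr[A=512/263 B=1024/1277 C=512/793 D=2048/1991 E=2048/2501 G=3868672/3193777] → run C
t=9: vr[A=512/263 B=1024/1277 C=1024/793 D=2048/1991 E=2048/2501 G=3868672/3193777] → run B
t=10: vr[A=512/263 C=1024/793 D=2048/1991 E=2048/2501 G=3868672/3193777] → run E
t=11: vr[A=512/263 C=1024/793 D=2048/1991 E=3072/2501 G=3868672/3193777] → run D
t=12: vr[A=512/263 C=1024/793 D=3072/1991 E=3072/2501 G=3868672/3193777] → run G
t=13: vr[A=512/263 C=1024/793 D=3072/1991 E=3072/2501 G=6429696/3193777] → run E
t=14: vr[A=512/263 C=1024/793 D=3072/1991 G=6429696/3193777] → run C
t=15: vr[A=512/263 C=1536/793 D=3072/1991 G=6429696/3193777] → run D
t=16: vr[A=512/263 C=1536/793 G=6429696/3193777] → run C
t=17: vr[A=512/263 G=6429696/3193777] → run A
t=18: vr[A=1024/263 G=6429696/3193777] → run G
t=19: vr[A=1024/263 G=8990720/3193777] → run G
t=20: vr[A=1024/263 G=11551744/3193777] → run G
t=21: vr[A=1024/263 G=14112768/3193777] → run A
t=22: vr[A=1536/263 G=14112768/3193777] → run G
t=23: vr[A=1536/263 G=16673792/3193777] → run G
t=24: vr[A=1536/263] → run A
t=25: vr[A=2048/263] → run A
t=26: (idle)
t=27: (idle)
t=28: (idle)
t=29: (idle)
t=30: (idle)

running at tick 6 = G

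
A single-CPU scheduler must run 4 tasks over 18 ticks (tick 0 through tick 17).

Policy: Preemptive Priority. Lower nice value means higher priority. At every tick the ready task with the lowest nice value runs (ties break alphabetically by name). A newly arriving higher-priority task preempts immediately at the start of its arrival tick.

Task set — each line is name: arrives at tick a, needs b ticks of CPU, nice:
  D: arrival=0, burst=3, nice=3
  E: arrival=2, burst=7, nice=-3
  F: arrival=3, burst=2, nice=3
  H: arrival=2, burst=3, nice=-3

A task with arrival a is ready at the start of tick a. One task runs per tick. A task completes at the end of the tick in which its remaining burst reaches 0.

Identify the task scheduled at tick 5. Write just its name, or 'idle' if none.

running at tick 5 = E

t=0: ready={D} → run D
t=1: ready={D} → run D
t=2: ready={D,E,H} → run E
t=3: ready={D,E,F,H} → run E
t=4: ready={D,E,F,H} → run E
t=5: ready={D,E,F,H} → run E
t=6: ready={D,E,F,H} → run E
t=7: ready={D,E,F,H} → run E
t=8: ready={D,E,F,H} → run E
t=9: ready={D,F,H} → run H
t=10: ready={D,F,H} → run H
t=11: ready={D,F,H} → run H
t=12: ready={D,F} → run D
t=13: ready={F} → run F
t=14: ready={F} → run F
t=15: (idle)
t=16: (idle)
t=17: (idle)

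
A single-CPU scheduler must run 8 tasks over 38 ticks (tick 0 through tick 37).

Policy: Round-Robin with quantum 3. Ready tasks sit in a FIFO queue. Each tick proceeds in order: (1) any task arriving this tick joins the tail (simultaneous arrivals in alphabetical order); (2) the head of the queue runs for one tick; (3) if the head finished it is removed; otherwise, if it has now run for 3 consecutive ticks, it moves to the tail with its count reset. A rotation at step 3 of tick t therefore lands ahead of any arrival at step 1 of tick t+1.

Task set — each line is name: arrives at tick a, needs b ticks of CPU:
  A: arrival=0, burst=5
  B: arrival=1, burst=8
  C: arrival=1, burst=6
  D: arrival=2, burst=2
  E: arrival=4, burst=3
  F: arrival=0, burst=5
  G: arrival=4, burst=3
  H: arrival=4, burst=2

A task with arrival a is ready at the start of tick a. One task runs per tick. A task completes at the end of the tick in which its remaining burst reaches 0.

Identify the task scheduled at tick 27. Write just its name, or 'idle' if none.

t=0: queue=[A,F] q_used=0 → run A
t=1: queue=[A,F,B,C] q_used=1 → run A
t=2: queue=[A,F,B,C,D] q_used=2 → run A
t=3: queue=[F,B,C,D,A] q_used=0 → run F
t=4: queue=[F,B,C,D,A,E,G,H] q_used=1 → run F
t=5: queue=[F,B,C,D,A,E,G,H] q_used=2 → run F
t=6: queue=[B,C,D,A,E,G,H,F] q_used=0 → run B
t=7: queue=[B,C,D,A,E,G,H,F] q_used=1 → run B
t=8: queue=[B,C,D,A,E,G,H,F] q_used=2 → run B
t=9: queue=[C,D,A,E,G,H,F,B] q_used=0 → run C
t=10: queue=[C,D,A,E,G,H,F,B] q_used=1 → run C
t=11: queue=[C,D,A,E,G,H,F,B] q_used=2 → run C
t=12: queue=[D,A,E,G,H,F,B,C] q_used=0 → run D
t=13: queue=[D,A,E,G,H,F,B,C] q_used=1 → run D
t=14: queue=[A,E,G,H,F,B,C] q_used=0 → run A
t=15: queue=[A,E,G,H,F,B,C] q_used=1 → run A
t=16: queue=[E,G,H,F,B,C] q_used=0 → run E
t=17: queue=[E,G,H,F,B,C] q_used=1 → run E
t=18: queue=[E,G,H,F,B,C] q_used=2 → run E
t=19: queue=[G,H,F,B,C] q_used=0 → run G
t=20: queue=[G,H,F,B,C] q_used=1 → run G
t=21: queue=[G,H,F,B,C] q_used=2 → run G
t=22: queue=[H,F,B,C] q_used=0 → run H
t=23: queue=[H,F,B,C] q_used=1 → run H
t=24: queue=[F,B,C] q_used=0 → run F
t=25: queue=[F,B,C] q_used=1 → run F
t=26: queue=[B,C] q_used=0 → run B
t=27: queue=[B,C] q_used=1 → run B
t=28: queue=[B,C] q_used=2 → run B
t=29: queue=[C,B] q_used=0 → run C
t=30: queue=[C,B] q_used=1 → run C
t=31: queue=[C,B] q_used=2 → run C
t=32: queue=[B] q_used=0 → run B
t=33: queue=[B] q_used=1 → run B
t=34: (idle)
t=35: (idle)
t=36: (idle)
t=37: (idle)

running at tick 27 = B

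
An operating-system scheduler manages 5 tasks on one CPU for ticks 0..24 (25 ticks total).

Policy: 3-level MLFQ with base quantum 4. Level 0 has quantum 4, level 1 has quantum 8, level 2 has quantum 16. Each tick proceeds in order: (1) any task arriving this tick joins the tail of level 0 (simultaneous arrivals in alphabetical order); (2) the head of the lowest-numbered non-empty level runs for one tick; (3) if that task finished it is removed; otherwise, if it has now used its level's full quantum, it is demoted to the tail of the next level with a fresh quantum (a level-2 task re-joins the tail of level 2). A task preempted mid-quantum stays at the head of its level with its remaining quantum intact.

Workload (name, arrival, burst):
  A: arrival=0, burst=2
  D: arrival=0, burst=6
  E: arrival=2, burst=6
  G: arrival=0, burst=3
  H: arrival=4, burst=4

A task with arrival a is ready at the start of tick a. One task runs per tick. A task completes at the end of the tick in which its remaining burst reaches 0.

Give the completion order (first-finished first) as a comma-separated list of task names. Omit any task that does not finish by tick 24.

completion order = A, G, H, D, E

t=0: L0/L1/L2 = ADG/-/- → run A
t=1: L0/L1/L2 = ADG/-/- → run A
t=2: L0/L1/L2 = DGE/-/- → run D
t=3: L0/L1/L2 = DGE/-/- → run D
t=4: L0/L1/L2 = DGEH/-/- → run D
t=5: L0/L1/L2 = DGEH/-/- → run D
t=6: L0/L1/L2 = GEH/D/- → run G
t=7: L0/L1/L2 = GEH/D/- → run G
t=8: L0/L1/L2 = GEH/D/- → run G
t=9: L0/L1/L2 = EH/D/- → run E
t=10: L0/L1/L2 = EH/D/- → run E
t=11: L0/L1/L2 = EH/D/- → run E
t=12: L0/L1/L2 = EH/D/- → run E
t=13: L0/L1/L2 = H/DE/- → run H
t=14: L0/L1/L2 = H/DE/- → run H
t=15: L0/L1/L2 = H/DE/- → run H
t=16: L0/L1/L2 = H/DE/- → run H
t=17: L0/L1/L2 = -/DE/- → run D
t=18: L0/L1/L2 = -/DE/- → run D
t=19: L0/L1/L2 = -/E/- → run E
t=20: L0/L1/L2 = -/E/- → run E
t=21: (idle)
t=22: (idle)
t=23: (idle)
t=24: (idle)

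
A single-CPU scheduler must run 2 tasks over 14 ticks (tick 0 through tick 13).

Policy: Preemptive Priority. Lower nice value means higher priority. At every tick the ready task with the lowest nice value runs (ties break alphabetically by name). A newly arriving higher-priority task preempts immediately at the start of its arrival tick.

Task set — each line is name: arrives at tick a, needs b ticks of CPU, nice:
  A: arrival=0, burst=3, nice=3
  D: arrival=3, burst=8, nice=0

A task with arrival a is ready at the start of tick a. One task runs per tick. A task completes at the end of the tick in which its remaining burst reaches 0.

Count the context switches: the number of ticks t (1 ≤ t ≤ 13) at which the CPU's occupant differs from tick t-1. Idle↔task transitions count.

t=0: ready={A} → run A
t=1: ready={A} → run A
t=2: ready={A} → run A
t=3: ready={D} → run D
t=4: ready={D} → run D
t=5: ready={D} → run D
t=6: ready={D} → run D
t=7: ready={D} → run D
t=8: ready={D} → run D
t=9: ready={D} → run D
t=10: ready={D} → run D
t=11: (idle)
t=12: (idle)
t=13: (idle)

context switches = 2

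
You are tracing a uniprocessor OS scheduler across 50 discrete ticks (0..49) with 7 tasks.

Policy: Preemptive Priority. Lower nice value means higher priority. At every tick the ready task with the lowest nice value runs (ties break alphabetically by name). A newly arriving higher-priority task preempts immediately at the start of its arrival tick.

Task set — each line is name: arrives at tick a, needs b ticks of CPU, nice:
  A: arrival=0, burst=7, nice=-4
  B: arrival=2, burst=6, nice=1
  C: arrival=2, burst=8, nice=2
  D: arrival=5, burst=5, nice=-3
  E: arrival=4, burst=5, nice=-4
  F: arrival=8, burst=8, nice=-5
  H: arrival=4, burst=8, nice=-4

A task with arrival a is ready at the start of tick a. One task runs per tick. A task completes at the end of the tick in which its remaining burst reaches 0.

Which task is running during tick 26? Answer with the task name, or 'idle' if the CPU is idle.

t=0: ready={A} → run A
t=1: ready={A} → run A
t=2: ready={A,B,C} → run A
t=3: ready={A,B,C} → run A
t=4: ready={A,B,C,E,H} → run A
t=5: ready={A,B,C,D,E,H} → run A
t=6: ready={A,B,C,D,E,H} → run A
t=7: ready={B,C,D,E,H} → run E
t=8: ready={B,C,D,E,F,H} → run F
t=9: ready={B,C,D,E,F,H} → run F
t=10: ready={B,C,D,E,F,H} → run F
t=11: ready={B,C,D,E,F,H} → run F
t=12: ready={B,C,D,E,F,H} → run F
t=13: ready={B,C,D,E,F,H} → run F
t=14: ready={B,C,D,E,F,H} → run F
t=15: ready={B,C,D,E,F,H} → run F
t=16: ready={B,C,D,E,H} → run E
t=17: ready={B,C,D,E,H} → run E
t=18: ready={B,C,D,E,H} → run E
t=19: ready={B,C,D,E,H} → run E
t=20: ready={B,C,D,H} → run H
t=21: ready={B,C,D,H} → run H
t=22: ready={B,C,D,H} → run H
t=23: ready={B,C,D,H} → run H
t=24: ready={B,C,D,H} → run H
t=25: ready={B,C,D,H} → run H
t=26: ready={B,C,D,H} → run H
t=27: ready={B,C,D,H} → run H
t=28: ready={B,C,D} → run D
t=29: ready={B,C,D} → run D
t=30: ready={B,C,D} → run D
t=31: ready={B,C,D} → run D
t=32: ready={B,C,D} → run D
t=33: ready={B,C} → run B
t=34: ready={B,C} → run B
t=35: ready={B,C} → run B
t=36: ready={B,C} → run B
t=37: ready={B,C} → run B
t=38: ready={B,C} → run B
t=39: ready={C} → run C
t=40: ready={C} → run C
t=41: ready={C} → run C
t=42: ready={C} → run C
t=43: ready={C} → run C
t=44: ready={C} → run C
t=45: ready={C} → run C
t=46: ready={C} → run C
t=47: (idle)
t=48: (idle)
t=49: (idle)

running at tick 26 = H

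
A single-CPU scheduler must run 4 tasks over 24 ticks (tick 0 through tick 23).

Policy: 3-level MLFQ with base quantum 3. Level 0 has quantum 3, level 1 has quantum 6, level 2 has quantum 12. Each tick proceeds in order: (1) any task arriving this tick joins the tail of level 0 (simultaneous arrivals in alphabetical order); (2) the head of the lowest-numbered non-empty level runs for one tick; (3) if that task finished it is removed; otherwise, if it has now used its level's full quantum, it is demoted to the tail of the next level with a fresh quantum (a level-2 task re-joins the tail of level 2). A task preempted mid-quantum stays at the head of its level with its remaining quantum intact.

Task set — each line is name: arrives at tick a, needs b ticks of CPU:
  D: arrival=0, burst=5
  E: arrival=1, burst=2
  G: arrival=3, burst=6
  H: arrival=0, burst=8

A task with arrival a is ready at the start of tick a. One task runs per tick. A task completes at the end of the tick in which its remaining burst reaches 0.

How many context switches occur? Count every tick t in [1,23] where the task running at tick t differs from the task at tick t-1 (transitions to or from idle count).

t=0: L0/L1/L2 = DH/-/- → run D
t=1: L0/L1/L2 = DHE/-/- → run D
t=2: L0/L1/L2 = DHE/-/- → run D
t=3: L0/L1/L2 = HEG/D/- → run H
t=4: L0/L1/L2 = HEG/D/- → run H
t=5: L0/L1/L2 = HEG/D/- → run H
t=6: L0/L1/L2 = EG/DH/- → run E
t=7: L0/L1/L2 = EG/DH/- → run E
t=8: L0/L1/L2 = G/DH/- → run G
t=9: L0/L1/L2 = G/DH/- → run G
t=10: L0/L1/L2 = G/DH/- → run G
t=11: L0/L1/L2 = -/DHG/- → run D
t=12: L0/L1/L2 = -/DHG/- → run D
t=13: L0/L1/L2 = -/HG/- → run H
t=14: L0/L1/L2 = -/HG/- → run H
t=15: L0/L1/L2 = -/HG/- → run H
t=16: L0/L1/L2 = -/HG/- → run H
t=17: L0/L1/L2 = -/HG/- → run H
t=18: L0/L1/L2 = -/G/- → run G
t=19: L0/L1/L2 = -/G/- → run G
t=20: L0/L1/L2 = -/G/- → run G
t=21: (idle)
t=22: (idle)
t=23: (idle)

context switches = 7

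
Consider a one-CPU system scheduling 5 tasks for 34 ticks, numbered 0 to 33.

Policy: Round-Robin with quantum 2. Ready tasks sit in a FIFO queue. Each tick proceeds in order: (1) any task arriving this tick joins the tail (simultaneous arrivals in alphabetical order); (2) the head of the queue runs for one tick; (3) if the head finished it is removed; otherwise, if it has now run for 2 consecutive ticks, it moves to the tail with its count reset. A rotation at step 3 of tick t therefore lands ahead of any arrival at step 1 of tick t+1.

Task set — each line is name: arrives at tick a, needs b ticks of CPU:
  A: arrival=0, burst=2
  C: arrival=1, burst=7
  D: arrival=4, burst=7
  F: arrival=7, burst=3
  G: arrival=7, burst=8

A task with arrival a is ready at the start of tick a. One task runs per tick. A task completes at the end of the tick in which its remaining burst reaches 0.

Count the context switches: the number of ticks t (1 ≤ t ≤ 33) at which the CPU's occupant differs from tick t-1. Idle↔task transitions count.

context switches = 14

t=0: queue=[A] q_used=0 → run A
t=1: queue=[A,C] q_used=1 → run A
t=2: queue=[C] q_used=0 → run C
t=3: queue=[C] q_used=1 → run C
t=4: queue=[C,D] q_used=0 → run C
t=5: queue=[C,D] q_used=1 → run C
t=6: queue=[D,C] q_used=0 → run D
t=7: queue=[D,C,F,G] q_used=1 → run D
t=8: queue=[C,F,G,D] q_used=0 → run C
t=9: queue=[C,F,G,D] q_used=1 → run C
t=10: queue=[F,G,D,C] q_used=0 → run F
t=11: queue=[F,G,D,C] q_used=1 → run F
t=12: queue=[G,D,C,F] q_used=0 → run G
t=13: queue=[G,D,C,F] q_used=1 → run G
t=14: queue=[D,C,F,G] q_used=0 → run D
t=15: queue=[D,C,F,G] q_used=1 → run D
t=16: queue=[C,F,G,D] q_used=0 → run C
t=17: queue=[F,G,D] q_used=0 → run F
t=18: queue=[G,D] q_used=0 → run G
t=19: queue=[G,D] q_used=1 → run G
t=20: queue=[D,G] q_used=0 → run D
t=21: queue=[D,G] q_used=1 → run D
t=22: queue=[G,D] q_used=0 → run G
t=23: queue=[G,D] q_used=1 → run G
t=24: queue=[D,G] q_used=0 → run D
t=25: queue=[G] q_used=0 → run G
t=26: queue=[G] q_used=1 → run G
t=27: (idle)
t=28: (idle)
t=29: (idle)
t=30: (idle)
t=31: (idle)
t=32: (idle)
t=33: (idle)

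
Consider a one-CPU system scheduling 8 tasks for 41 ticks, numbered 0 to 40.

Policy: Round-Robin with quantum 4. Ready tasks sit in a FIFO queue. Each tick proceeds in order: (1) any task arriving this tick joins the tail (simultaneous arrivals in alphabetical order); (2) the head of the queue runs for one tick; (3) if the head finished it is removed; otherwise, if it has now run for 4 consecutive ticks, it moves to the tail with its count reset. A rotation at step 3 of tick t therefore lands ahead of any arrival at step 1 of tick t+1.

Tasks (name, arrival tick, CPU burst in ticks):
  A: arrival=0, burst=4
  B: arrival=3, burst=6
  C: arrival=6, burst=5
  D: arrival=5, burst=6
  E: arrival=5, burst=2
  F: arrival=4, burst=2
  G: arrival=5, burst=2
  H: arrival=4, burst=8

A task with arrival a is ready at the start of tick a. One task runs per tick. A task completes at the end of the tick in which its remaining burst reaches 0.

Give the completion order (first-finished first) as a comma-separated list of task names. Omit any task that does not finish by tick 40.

t=0: queue=[A] q_used=0 → run A
t=1: queue=[A] q_used=1 → run A
t=2: queue=[A] q_used=2 → run A
t=3: queue=[A,B] q_used=3 → run A
t=4: queue=[B,F,H] q_used=0 → run B
t=5: queue=[B,F,H,D,E,G] q_used=1 → run B
t=6: queue=[B,F,H,D,E,G,C] q_used=2 → run B
t=7: queue=[B,F,H,D,E,G,C] q_used=3 → run B
t=8: queue=[F,H,D,E,G,C,B] q_used=0 → run F
t=9: queue=[F,H,D,E,G,C,B] q_used=1 → run F
t=10: queue=[H,D,E,G,C,B] q_used=0 → run H
t=11: queue=[H,D,E,G,C,B] q_used=1 → run H
t=12: queue=[H,D,E,G,C,B] q_used=2 → run H
t=13: queue=[H,D,E,G,C,B] q_used=3 → run H
t=14: queue=[D,E,G,C,B,H] q_used=0 → run D
t=15: queue=[D,E,G,C,B,H] q_used=1 → run D
t=16: queue=[D,E,G,C,B,H] q_used=2 → run D
t=17: queue=[D,E,G,C,B,H] q_used=3 → run D
t=18: queue=[E,G,C,B,H,D] q_used=0 → run E
t=19: queue=[E,G,C,B,H,D] q_used=1 → run E
t=20: queue=[G,C,B,H,D] q_used=0 → run G
t=21: queue=[G,C,B,H,D] q_used=1 → run G
t=22: queue=[C,B,H,D] q_used=0 → run C
t=23: queue=[C,B,H,D] q_used=1 → run C
t=24: queue=[C,B,H,D] q_used=2 → run C
t=25: queue=[C,B,H,D] q_used=3 → run C
t=26: queue=[B,H,D,C] q_used=0 → run B
t=27: queue=[B,H,D,C] q_used=1 → run B
t=28: queue=[H,D,C] q_used=0 → run H
t=29: queue=[H,D,C] q_used=1 → run H
t=30: queue=[H,D,C] q_used=2 → run H
t=31: queue=[H,D,C] q_used=3 → run H
t=32: queue=[D,C] q_used=0 → run D
t=33: queue=[D,C] q_used=1 → run D
t=34: queue=[C] q_used=0 → run C
t=35: (idle)
t=36: (idle)
t=37: (idle)
t=38: (idle)
t=39: (idle)
t=40: (idle)

completion order = A, F, E, G, B, H, D, C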